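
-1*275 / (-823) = 0.33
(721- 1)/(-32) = -45/2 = -22.50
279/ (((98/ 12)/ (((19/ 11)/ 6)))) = 5301/ 539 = 9.83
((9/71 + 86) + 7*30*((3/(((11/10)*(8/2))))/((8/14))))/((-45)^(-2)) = 2129965875/3124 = 681807.26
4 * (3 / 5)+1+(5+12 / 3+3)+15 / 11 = 16.76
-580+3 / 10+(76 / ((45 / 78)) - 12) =-13799 / 30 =-459.97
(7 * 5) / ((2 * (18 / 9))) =35 / 4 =8.75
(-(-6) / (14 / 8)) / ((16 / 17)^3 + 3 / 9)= 2.94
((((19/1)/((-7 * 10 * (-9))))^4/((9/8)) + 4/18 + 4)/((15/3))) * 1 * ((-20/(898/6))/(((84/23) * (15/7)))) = -17210112889883/1193582163768750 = -0.01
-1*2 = -2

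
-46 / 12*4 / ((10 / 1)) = -23 / 15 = -1.53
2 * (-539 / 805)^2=11858 / 13225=0.90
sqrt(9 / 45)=sqrt(5) / 5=0.45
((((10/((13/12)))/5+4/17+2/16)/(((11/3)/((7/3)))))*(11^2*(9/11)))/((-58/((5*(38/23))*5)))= -116737425/1179256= -98.99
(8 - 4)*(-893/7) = -3572/7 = -510.29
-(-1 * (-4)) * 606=-2424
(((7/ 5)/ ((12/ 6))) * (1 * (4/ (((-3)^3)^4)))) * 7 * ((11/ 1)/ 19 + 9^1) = 17836/ 50486895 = 0.00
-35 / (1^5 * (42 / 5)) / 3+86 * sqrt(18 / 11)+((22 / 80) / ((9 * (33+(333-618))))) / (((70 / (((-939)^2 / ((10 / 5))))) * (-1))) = -882341 / 1411200+258 * sqrt(22) / 11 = 109.39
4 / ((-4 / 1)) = -1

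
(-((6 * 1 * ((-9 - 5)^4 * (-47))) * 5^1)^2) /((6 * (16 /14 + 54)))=-1711509462969600 /193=-8867924678598.96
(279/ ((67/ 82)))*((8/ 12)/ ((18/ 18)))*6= 91512/ 67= 1365.85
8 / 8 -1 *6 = -5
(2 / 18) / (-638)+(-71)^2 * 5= 144727109 / 5742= 25205.00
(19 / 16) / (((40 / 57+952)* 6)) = 361 / 1737728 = 0.00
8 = 8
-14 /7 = -2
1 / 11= 0.09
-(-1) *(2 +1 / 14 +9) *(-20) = -1550 / 7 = -221.43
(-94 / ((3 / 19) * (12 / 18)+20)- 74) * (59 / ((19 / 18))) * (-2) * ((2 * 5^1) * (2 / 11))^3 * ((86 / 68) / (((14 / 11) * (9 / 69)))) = 21044171448000 / 52253971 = 402728.65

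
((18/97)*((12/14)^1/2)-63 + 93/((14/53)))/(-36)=-130889/16296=-8.03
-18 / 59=-0.31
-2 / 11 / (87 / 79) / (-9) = 0.02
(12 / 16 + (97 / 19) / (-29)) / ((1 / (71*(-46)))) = -2065745 / 1102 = -1874.54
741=741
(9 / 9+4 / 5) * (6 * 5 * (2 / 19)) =108 / 19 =5.68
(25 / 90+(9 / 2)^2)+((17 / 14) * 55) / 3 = 10783 / 252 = 42.79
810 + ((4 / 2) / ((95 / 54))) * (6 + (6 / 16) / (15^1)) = 776007 / 950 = 816.85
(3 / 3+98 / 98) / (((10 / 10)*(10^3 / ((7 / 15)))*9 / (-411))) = -959 / 22500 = -0.04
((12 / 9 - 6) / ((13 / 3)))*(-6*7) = 588 / 13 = 45.23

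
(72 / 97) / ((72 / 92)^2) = 1058 / 873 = 1.21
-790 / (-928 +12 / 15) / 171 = 1975 / 396378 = 0.00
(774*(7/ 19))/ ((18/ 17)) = 5117/ 19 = 269.32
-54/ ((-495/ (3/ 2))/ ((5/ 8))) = 9/ 88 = 0.10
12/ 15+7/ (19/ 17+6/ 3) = 807/ 265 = 3.05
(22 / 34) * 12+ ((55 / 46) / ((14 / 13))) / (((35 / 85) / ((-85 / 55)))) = 275711 / 76636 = 3.60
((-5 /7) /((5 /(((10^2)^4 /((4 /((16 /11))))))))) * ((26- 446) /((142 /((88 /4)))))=24000000000 /71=338028169.01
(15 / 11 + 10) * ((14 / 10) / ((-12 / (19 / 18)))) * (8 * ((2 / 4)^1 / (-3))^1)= 3325 / 1782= 1.87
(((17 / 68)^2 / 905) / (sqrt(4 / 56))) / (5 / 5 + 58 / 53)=53 * sqrt(14) / 1607280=0.00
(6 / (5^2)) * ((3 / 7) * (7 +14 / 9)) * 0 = 0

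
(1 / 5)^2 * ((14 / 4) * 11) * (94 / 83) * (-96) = -347424 / 2075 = -167.43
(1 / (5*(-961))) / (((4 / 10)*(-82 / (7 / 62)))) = 7 / 9771448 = 0.00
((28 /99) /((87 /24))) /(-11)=-0.01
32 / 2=16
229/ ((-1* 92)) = -229/ 92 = -2.49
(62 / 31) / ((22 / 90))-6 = 24 / 11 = 2.18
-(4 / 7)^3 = -64 / 343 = -0.19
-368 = -368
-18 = -18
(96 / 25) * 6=576 / 25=23.04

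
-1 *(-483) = 483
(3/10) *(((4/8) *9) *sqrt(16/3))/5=9 *sqrt(3)/25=0.62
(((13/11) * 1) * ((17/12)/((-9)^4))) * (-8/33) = -442/7144929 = -0.00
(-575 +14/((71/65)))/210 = -2661/994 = -2.68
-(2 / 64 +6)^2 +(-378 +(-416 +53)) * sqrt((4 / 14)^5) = -37249 / 1024 - 2964 * sqrt(14) / 343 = -68.71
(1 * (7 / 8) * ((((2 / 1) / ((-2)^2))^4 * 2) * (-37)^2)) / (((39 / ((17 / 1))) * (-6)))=-162911 / 14976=-10.88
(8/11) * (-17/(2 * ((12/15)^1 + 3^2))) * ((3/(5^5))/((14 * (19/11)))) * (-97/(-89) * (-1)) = 9894/362508125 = 0.00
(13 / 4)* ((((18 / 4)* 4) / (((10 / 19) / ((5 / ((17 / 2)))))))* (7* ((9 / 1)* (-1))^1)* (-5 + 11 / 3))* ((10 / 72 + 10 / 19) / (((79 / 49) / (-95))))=-578220825 / 2686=-215272.09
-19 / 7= -2.71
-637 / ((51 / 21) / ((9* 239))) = -9591309 / 17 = -564194.65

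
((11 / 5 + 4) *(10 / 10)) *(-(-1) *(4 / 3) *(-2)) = -248 / 15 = -16.53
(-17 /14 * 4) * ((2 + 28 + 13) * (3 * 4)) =-17544 /7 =-2506.29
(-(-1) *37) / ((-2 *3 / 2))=-37 / 3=-12.33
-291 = -291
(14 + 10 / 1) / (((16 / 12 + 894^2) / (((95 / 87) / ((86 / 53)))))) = 15105 / 747486716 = 0.00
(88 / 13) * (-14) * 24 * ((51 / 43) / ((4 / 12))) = -4523904 / 559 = -8092.85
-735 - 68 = -803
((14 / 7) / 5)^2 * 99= 396 / 25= 15.84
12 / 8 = 3 / 2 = 1.50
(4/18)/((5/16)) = 32/45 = 0.71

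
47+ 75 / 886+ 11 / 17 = 718935 / 15062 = 47.73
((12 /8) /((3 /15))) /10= 3 /4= 0.75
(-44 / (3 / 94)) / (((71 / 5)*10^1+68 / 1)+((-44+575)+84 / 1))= -376 / 225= -1.67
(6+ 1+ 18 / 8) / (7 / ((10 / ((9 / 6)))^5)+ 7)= 1.32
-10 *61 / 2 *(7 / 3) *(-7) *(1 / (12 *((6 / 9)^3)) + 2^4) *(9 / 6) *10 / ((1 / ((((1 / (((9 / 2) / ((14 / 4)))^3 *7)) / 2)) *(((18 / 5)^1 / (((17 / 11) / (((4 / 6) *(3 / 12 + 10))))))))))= 172070438155 / 264384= 650835.29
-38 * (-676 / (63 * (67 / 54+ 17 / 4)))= 308256 / 4151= 74.26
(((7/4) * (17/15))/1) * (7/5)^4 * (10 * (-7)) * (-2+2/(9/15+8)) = 76001254/80625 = 942.65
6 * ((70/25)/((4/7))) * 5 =147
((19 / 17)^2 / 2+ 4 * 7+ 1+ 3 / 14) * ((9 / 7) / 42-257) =-760073306 / 99127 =-7667.67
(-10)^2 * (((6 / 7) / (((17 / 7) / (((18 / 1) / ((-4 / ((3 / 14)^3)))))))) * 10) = -91125 / 5831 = -15.63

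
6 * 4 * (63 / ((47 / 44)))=1415.49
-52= -52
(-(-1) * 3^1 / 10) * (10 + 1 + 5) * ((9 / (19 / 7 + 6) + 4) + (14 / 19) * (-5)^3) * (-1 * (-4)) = -9688032 / 5795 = -1671.79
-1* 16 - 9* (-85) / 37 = 173 / 37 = 4.68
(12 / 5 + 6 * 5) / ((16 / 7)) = 567 / 40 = 14.18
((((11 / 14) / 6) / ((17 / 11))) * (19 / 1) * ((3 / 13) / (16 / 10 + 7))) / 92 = 11495 / 24479728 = 0.00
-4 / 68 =-1 / 17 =-0.06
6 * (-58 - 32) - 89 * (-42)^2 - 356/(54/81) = -158070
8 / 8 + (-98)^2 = 9605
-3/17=-0.18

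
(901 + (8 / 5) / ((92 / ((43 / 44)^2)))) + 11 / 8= 50227117 / 55660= 902.39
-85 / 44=-1.93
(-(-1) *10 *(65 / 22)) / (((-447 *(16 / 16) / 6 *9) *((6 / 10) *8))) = -1625 / 177012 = -0.01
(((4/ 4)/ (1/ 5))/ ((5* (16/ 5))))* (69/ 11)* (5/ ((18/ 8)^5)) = 36800/ 216513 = 0.17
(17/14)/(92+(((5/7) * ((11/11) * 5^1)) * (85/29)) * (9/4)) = 986/93829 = 0.01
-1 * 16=-16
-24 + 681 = 657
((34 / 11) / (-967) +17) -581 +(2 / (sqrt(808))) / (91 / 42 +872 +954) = -5999302 / 10637 +3*sqrt(202) / 1107869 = -564.00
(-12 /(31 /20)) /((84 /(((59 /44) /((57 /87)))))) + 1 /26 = -177077 /1179178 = -0.15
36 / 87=12 / 29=0.41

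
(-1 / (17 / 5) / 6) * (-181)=905 / 102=8.87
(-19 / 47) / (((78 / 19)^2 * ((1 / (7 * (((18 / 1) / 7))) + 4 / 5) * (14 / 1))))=-34295 / 17125108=-0.00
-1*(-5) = 5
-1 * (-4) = 4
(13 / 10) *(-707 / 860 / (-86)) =9191 / 739600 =0.01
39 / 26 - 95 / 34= -22 / 17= -1.29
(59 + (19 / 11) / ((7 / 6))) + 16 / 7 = 4833 / 77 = 62.77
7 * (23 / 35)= 23 / 5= 4.60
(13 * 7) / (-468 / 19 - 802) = -1729 / 15706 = -0.11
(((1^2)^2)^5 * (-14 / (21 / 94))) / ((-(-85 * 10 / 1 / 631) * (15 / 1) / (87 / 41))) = -1720106 / 261375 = -6.58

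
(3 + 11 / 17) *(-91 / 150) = -2821 / 1275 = -2.21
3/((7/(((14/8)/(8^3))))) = 3/2048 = 0.00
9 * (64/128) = 9/2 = 4.50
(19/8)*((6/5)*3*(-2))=-171/10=-17.10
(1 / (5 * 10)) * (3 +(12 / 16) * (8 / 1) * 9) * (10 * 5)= 57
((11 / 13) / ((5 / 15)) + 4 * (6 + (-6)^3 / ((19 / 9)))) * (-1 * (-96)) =-9075168 / 247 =-36741.57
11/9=1.22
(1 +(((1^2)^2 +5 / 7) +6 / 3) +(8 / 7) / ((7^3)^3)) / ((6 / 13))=17311697507 / 1694851494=10.21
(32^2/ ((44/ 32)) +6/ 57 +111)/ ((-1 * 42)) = -59623/ 2926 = -20.38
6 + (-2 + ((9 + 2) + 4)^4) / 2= 50635 / 2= 25317.50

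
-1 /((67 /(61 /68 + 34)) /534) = -633591 /2278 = -278.13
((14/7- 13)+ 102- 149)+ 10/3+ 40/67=-10868/201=-54.07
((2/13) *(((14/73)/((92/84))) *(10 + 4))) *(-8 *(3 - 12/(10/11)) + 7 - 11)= 3194016/109135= 29.27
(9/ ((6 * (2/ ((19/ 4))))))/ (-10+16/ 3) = -171/ 224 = -0.76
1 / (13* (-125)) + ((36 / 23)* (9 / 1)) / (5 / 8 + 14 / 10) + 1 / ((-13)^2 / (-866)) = 889951 / 485875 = 1.83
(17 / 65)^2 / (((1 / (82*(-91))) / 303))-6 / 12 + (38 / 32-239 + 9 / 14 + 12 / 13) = -5638124871 / 36400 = -154893.54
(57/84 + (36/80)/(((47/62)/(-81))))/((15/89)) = -27760969/98700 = -281.27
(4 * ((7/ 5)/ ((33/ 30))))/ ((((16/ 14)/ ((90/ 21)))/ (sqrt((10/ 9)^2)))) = 700/ 33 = 21.21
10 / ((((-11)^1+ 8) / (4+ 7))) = -110 / 3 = -36.67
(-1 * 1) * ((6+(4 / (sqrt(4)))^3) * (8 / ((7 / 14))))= -224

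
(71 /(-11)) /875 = -71 /9625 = -0.01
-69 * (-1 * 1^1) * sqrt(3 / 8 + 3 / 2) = 69 * sqrt(30) / 4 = 94.48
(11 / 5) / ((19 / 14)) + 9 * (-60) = -51146 / 95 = -538.38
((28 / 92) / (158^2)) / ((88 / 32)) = 7 / 1578973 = 0.00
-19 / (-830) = 19 / 830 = 0.02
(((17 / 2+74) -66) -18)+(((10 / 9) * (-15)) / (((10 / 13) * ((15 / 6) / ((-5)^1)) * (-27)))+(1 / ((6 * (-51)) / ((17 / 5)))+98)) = 38428 / 405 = 94.88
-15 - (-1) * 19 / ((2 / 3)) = 27 / 2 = 13.50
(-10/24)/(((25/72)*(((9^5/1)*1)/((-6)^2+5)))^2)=-26896/16142520375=-0.00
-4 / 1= -4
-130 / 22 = -65 / 11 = -5.91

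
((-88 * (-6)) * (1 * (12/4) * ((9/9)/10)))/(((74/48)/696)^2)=220986703872/6845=32284397.94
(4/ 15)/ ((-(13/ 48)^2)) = -3072/ 845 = -3.64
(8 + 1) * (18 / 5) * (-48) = -7776 / 5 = -1555.20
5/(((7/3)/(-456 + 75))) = -5715/7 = -816.43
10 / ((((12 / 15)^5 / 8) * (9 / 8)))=15625 / 72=217.01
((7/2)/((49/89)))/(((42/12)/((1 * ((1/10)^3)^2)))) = 0.00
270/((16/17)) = 286.88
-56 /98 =-4 /7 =-0.57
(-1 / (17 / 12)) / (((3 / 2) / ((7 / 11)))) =-56 / 187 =-0.30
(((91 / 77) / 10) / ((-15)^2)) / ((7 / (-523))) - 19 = -3298549 / 173250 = -19.04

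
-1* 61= -61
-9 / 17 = -0.53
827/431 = 1.92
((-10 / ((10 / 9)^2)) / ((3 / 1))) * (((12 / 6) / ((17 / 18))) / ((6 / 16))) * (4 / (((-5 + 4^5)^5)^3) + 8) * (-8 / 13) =75.06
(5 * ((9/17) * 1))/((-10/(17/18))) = -1/4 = -0.25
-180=-180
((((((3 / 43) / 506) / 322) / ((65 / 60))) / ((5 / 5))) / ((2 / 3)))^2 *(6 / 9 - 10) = -243 / 74065911206287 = -0.00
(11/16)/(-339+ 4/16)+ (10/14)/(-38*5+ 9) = -41037/6867140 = -0.01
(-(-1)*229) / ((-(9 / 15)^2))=-5725 / 9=-636.11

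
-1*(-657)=657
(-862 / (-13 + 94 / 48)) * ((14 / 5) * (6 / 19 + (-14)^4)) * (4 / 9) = 56374744832 / 15105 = 3732190.99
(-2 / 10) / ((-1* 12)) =1 / 60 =0.02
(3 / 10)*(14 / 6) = 7 / 10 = 0.70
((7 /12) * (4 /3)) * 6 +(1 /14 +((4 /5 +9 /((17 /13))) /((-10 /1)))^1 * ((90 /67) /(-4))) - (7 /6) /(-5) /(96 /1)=114777107 /22962240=5.00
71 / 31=2.29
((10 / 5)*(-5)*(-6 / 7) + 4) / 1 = 88 / 7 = 12.57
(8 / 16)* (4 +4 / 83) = 168 / 83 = 2.02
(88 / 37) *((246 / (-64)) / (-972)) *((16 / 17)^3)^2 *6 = 945815552 / 24113431431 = 0.04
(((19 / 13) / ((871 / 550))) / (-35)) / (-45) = 418 / 713349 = 0.00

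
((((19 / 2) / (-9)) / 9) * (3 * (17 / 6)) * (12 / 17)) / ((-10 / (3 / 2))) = 19 / 180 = 0.11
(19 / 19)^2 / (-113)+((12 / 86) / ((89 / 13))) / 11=-33283 / 4756961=-0.01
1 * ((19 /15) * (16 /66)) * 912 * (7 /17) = 323456 /2805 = 115.31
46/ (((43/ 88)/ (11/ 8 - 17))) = -63250/ 43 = -1470.93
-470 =-470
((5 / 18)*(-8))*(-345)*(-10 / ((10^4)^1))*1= -23 / 30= -0.77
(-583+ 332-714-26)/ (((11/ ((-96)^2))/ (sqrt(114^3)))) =-1041168384 * sqrt(114)/ 11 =-1010603300.86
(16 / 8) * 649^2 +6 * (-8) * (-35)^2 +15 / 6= 1567209 / 2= 783604.50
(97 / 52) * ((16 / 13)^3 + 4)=312437 / 28561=10.94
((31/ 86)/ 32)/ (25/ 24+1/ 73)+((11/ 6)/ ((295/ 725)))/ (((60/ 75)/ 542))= 343666233803/ 112581912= 3052.59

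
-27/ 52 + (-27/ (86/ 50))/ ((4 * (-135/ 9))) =-144/ 559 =-0.26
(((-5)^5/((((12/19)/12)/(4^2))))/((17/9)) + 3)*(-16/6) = 22799864/17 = 1341168.47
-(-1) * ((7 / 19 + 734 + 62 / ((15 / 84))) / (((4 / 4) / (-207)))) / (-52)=21269043 / 4940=4305.47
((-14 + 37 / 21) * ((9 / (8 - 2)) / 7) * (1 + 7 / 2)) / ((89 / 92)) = -53199 / 4361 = -12.20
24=24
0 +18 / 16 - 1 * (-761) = 6097 / 8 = 762.12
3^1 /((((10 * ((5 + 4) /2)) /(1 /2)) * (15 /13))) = 13 /450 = 0.03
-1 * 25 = -25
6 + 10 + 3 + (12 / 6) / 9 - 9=92 / 9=10.22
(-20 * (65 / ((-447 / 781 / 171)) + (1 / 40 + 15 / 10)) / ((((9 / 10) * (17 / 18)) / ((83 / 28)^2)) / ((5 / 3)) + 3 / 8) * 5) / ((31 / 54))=7811286.54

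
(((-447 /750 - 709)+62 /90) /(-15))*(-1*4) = -3190082 /16875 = -189.04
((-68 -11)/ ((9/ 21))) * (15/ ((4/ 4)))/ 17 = -2765/ 17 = -162.65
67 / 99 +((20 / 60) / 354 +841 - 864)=-86923 / 3894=-22.32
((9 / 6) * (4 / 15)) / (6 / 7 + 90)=7 / 1590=0.00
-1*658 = -658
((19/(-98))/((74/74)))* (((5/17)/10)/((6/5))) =-0.00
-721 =-721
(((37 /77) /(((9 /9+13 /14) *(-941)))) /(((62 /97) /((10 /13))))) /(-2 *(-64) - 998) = 3589 /9798743097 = 0.00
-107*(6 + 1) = -749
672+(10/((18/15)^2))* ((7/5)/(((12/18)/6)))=1519/2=759.50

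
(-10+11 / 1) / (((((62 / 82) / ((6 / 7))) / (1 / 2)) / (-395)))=-48585 / 217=-223.89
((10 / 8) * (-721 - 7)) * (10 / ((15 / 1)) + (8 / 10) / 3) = -2548 / 3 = -849.33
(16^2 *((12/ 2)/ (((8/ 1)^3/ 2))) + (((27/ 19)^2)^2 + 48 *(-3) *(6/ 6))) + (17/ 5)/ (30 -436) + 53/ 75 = -528668480227/ 3968274450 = -133.22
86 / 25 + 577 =14511 / 25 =580.44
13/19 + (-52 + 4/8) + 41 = -373/38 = -9.82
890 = 890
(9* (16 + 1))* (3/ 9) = 51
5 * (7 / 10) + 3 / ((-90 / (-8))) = 113 / 30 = 3.77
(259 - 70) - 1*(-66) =255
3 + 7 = 10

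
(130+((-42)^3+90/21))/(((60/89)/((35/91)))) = -11518291/273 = -42191.54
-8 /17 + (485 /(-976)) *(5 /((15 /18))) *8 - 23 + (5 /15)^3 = -1323961 /27999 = -47.29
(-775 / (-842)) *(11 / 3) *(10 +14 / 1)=34100 / 421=81.00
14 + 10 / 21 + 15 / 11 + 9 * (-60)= -524.16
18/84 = 0.21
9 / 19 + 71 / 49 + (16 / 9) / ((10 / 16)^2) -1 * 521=-107780381 / 209475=-514.53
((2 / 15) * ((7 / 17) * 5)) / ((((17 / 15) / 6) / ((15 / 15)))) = 1.45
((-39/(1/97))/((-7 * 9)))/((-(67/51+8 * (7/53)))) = -1136161/44849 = -25.33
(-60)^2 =3600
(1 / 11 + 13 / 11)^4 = 38416 / 14641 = 2.62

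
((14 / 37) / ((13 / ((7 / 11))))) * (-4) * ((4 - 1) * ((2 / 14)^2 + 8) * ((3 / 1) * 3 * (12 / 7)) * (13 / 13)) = -1018656 / 37037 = -27.50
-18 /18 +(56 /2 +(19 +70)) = 116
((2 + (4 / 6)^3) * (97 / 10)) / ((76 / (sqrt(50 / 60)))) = 3007 * sqrt(30) / 61560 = 0.27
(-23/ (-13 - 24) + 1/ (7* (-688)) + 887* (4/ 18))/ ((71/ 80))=1585545935/ 7116543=222.80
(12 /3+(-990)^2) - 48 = 980056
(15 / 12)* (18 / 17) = 1.32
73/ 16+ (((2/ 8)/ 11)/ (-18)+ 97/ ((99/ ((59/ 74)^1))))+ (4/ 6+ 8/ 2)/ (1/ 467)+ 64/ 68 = 2185.62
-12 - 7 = -19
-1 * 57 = -57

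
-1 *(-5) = 5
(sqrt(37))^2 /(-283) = -0.13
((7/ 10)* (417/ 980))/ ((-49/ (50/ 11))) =-417/ 15092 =-0.03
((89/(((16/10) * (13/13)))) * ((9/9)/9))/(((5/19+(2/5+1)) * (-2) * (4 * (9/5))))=-211375/819072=-0.26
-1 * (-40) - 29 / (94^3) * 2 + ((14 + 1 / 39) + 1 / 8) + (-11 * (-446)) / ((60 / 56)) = 750392245543 / 161963880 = 4633.08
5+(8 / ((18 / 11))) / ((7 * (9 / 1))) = 2879 / 567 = 5.08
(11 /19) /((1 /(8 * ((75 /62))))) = 3300 /589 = 5.60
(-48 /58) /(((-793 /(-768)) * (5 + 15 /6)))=-12288 /114985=-0.11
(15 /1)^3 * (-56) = -189000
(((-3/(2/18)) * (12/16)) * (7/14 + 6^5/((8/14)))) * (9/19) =-19841193/152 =-130534.16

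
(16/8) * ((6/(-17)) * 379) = -4548/17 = -267.53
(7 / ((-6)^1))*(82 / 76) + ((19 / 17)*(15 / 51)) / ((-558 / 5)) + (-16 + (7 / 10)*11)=-292968919 / 30639780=-9.56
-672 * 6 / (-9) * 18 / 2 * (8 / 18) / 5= 1792 / 5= 358.40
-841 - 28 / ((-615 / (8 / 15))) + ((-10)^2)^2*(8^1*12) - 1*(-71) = 8848896974 / 9225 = 959230.02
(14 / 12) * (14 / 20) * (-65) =-637 / 12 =-53.08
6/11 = 0.55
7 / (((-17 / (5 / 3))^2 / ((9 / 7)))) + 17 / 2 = 4963 / 578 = 8.59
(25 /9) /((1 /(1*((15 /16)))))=125 /48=2.60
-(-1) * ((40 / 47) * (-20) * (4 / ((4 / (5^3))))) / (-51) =41.72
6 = 6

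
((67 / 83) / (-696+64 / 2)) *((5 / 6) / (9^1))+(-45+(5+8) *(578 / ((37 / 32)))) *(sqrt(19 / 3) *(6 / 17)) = -335 / 2976048+477566 *sqrt(57) / 629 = 5732.18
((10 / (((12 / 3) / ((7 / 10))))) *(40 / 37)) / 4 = 35 / 74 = 0.47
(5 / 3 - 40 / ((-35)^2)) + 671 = 672.63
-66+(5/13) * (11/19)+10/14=-112494/1729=-65.06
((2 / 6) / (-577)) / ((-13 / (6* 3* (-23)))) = -138 / 7501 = -0.02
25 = 25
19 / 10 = 1.90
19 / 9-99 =-872 / 9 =-96.89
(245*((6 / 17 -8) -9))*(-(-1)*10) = -693350 / 17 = -40785.29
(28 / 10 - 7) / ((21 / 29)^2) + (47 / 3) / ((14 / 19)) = 2783 / 210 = 13.25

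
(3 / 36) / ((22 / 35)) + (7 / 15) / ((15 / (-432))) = -87829 / 6600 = -13.31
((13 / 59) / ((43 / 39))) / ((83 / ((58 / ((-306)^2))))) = 4901 / 3286171026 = 0.00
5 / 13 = 0.38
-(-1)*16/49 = 16/49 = 0.33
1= 1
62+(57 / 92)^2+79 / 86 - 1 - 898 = -304153789 / 363952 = -835.70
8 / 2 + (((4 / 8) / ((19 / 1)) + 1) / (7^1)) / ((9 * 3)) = 9589 / 2394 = 4.01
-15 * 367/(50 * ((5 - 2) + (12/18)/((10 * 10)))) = -16515/451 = -36.62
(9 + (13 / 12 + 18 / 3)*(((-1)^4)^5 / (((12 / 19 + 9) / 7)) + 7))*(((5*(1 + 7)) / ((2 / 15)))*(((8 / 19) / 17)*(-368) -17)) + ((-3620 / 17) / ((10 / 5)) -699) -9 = -1555839068 / 3111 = -500108.99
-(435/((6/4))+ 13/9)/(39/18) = -5246/39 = -134.51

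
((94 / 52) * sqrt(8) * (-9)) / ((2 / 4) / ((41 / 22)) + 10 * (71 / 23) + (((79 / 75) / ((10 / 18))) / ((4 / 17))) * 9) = -199444500 * sqrt(2) / 635383099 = -0.44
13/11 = 1.18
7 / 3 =2.33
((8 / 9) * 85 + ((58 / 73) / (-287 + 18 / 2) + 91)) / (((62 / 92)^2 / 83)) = 2671318037776 / 87761403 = 30438.42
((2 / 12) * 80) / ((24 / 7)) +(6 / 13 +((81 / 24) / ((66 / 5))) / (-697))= 62434783 / 14352624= 4.35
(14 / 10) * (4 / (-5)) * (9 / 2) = -126 / 25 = -5.04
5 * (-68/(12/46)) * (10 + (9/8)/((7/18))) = -16803.69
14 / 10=7 / 5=1.40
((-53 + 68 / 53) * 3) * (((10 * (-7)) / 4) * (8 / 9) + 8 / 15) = 1852916 / 795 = 2330.71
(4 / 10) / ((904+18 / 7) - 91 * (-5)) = 14 / 47655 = 0.00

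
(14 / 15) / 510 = 7 / 3825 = 0.00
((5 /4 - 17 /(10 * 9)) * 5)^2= 36481 /1296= 28.15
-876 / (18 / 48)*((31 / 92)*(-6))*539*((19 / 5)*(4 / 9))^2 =112725062912 / 15525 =7260873.62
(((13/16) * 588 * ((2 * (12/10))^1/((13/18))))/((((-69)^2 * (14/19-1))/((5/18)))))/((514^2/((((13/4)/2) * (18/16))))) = -108927/44723098880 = -0.00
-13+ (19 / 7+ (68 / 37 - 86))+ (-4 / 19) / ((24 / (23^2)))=-2925679 / 29526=-99.09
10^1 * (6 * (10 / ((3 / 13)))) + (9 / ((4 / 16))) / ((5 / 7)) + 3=13267 / 5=2653.40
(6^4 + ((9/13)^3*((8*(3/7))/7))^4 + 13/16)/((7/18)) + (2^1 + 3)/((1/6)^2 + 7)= 6346841184176842370043599985/1902887424271533761269208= 3335.37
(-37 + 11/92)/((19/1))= -3393/1748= -1.94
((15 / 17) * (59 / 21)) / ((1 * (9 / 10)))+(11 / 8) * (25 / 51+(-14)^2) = 272.93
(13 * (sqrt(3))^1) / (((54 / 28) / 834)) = 50596 * sqrt(3) / 9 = 9737.20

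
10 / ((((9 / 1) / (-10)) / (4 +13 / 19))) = -8900 / 171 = -52.05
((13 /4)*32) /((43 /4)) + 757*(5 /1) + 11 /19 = 3100722 /817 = 3795.25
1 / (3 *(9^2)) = 0.00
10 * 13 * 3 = 390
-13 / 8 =-1.62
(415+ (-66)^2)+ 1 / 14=66795 / 14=4771.07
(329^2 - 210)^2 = 11670696961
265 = 265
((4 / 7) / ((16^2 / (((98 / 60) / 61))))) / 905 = 7 / 105993600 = 0.00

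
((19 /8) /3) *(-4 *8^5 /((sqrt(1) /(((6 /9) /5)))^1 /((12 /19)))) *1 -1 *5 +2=-131117 /15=-8741.13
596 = 596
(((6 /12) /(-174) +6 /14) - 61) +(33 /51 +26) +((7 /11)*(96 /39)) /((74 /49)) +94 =13389864359 /219110892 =61.11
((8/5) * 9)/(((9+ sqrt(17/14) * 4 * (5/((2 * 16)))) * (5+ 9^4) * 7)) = 41472/1184358665 - 288 * sqrt(238)/1658102131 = 0.00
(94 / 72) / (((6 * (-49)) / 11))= -517 / 10584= -0.05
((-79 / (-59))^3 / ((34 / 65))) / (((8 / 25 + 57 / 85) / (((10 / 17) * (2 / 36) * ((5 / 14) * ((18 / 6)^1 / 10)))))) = 4005941875 / 246942780504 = 0.02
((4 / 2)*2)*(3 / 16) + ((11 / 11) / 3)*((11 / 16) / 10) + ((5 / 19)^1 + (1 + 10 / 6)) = 33769 / 9120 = 3.70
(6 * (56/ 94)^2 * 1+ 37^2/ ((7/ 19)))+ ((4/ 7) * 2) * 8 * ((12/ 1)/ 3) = 58056731/ 15463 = 3754.56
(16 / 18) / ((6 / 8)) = 32 / 27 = 1.19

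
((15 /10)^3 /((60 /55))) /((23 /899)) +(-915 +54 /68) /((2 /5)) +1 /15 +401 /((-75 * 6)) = -6096073151 /2815200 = -2165.41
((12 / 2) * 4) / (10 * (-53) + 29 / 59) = -1416 / 31241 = -0.05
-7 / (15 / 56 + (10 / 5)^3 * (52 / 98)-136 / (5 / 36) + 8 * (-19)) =13720 / 2208307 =0.01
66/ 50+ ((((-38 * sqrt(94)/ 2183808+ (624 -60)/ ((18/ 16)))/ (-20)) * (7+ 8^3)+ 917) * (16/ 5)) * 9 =-8706639/ 25+ 29583 * sqrt(94)/ 2274800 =-348265.43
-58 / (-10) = 29 / 5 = 5.80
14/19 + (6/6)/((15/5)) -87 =-4898/57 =-85.93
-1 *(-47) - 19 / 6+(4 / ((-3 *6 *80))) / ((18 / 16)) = 35503 / 810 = 43.83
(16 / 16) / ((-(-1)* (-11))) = -1 / 11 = -0.09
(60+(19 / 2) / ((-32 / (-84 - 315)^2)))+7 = -3020531 / 64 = -47195.80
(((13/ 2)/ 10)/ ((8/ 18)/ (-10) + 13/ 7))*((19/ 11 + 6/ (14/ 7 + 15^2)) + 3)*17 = 82633005/ 2851574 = 28.98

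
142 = 142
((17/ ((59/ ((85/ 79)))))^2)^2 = 4359848400625/ 471972192456241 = 0.01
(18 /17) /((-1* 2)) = -9 /17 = -0.53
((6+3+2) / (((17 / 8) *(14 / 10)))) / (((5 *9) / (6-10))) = -352 / 1071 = -0.33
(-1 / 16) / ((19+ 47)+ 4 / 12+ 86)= -3 / 7312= -0.00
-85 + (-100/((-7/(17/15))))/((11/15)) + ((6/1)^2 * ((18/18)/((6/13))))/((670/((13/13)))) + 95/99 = -61.85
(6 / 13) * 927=5562 / 13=427.85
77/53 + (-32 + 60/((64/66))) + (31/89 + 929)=36252075/37736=960.68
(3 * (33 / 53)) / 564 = 33 / 9964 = 0.00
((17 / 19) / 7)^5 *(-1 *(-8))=11358856 / 41615795893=0.00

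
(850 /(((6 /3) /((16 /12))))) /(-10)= -170 /3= -56.67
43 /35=1.23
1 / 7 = 0.14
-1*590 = -590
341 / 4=85.25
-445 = -445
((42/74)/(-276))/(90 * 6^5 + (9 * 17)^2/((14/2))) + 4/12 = 5585157203/16755471756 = 0.33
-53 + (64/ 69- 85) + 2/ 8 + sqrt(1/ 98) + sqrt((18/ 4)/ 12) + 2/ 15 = -62877/ 460 + sqrt(2)/ 14 + sqrt(6)/ 4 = -135.98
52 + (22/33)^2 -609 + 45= -511.56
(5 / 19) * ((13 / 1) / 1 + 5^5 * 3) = 46940 / 19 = 2470.53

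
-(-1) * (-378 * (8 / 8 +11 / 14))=-675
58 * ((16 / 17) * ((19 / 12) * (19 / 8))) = 10469 / 51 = 205.27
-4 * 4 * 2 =-32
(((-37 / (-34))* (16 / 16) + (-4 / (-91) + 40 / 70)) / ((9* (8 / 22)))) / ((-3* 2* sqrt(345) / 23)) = -2761* sqrt(345) / 477360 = -0.11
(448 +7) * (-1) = -455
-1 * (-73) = 73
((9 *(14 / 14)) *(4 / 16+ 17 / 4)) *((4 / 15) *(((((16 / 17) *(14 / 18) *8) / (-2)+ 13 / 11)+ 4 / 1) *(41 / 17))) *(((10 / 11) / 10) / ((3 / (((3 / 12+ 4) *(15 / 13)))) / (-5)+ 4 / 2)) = 777565 / 273581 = 2.84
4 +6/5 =26/5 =5.20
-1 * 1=-1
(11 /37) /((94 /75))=825 /3478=0.24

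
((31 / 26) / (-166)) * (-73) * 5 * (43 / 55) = 97309 / 47476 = 2.05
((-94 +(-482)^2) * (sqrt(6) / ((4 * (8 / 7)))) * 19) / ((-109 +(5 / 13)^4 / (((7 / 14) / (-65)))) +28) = -33928919115 * sqrt(6) / 2947312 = -28198.08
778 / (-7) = -111.14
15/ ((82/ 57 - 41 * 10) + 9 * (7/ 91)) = -11115/ 302231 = -0.04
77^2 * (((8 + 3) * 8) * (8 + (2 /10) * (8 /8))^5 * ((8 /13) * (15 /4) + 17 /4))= 5153209440798958 /40625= 126848232388.90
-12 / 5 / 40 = -3 / 50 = -0.06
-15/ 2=-7.50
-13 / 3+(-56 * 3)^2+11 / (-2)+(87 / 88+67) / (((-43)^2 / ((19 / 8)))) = 28214.25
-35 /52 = -0.67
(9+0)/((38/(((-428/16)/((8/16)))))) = -963/76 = -12.67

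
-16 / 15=-1.07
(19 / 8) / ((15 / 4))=19 / 30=0.63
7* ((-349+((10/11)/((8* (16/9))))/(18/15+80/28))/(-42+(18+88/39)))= 9524221161/84772864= 112.35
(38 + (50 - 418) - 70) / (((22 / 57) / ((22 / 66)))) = -3800 / 11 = -345.45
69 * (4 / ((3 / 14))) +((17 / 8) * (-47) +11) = 9593 / 8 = 1199.12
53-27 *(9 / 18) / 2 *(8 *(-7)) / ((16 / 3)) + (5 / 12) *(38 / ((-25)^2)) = 371701 / 3000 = 123.90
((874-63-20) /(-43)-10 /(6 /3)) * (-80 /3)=80480 /129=623.88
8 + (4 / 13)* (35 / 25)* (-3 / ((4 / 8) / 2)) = 184 / 65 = 2.83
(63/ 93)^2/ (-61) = -441/ 58621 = -0.01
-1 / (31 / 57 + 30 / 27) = -171 / 283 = -0.60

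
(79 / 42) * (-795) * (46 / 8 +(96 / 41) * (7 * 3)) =-188561545 / 2296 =-82126.11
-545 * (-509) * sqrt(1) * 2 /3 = 554810 /3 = 184936.67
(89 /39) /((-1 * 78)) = -89 /3042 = -0.03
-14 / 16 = -7 / 8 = -0.88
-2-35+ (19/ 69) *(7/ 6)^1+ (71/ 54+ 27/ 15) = -104216/ 3105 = -33.56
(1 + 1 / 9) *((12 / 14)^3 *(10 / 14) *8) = 9600 / 2401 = 4.00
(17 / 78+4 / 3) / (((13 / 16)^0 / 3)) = 121 / 26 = 4.65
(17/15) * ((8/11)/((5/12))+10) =13.31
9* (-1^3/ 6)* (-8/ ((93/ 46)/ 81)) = 14904/ 31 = 480.77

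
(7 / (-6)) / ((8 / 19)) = -133 / 48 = -2.77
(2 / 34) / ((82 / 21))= 21 / 1394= 0.02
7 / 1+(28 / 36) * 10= 133 / 9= 14.78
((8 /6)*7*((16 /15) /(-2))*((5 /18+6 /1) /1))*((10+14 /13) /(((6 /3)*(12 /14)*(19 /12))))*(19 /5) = -484.61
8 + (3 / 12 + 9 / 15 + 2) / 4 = 697 / 80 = 8.71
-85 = -85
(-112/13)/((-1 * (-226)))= -56/1469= -0.04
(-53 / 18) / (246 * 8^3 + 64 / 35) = -1855 / 79350912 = -0.00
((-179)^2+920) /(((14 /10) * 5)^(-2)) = 1615089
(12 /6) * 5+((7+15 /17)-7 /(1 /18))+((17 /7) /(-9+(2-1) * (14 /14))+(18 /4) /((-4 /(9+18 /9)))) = -57499 /476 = -120.80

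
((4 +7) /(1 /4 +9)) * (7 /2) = 154 /37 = 4.16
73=73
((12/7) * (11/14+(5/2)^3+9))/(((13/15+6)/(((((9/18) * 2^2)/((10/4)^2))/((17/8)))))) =409824/428995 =0.96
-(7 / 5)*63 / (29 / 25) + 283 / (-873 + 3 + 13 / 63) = -121344426 / 1589113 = -76.36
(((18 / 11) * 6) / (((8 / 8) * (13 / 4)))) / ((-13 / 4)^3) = -27648 / 314171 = -0.09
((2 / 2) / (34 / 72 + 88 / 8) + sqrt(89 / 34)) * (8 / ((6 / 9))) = 432 / 413 + 6 * sqrt(3026) / 17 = 20.46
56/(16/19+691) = 1064/13145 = 0.08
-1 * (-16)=16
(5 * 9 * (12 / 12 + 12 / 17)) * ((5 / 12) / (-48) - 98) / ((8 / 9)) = -73671165 / 8704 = -8464.06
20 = 20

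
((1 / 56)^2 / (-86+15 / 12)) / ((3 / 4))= -1 / 199332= -0.00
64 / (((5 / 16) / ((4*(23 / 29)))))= 649.71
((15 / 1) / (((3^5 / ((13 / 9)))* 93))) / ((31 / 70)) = 4550 / 2101707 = 0.00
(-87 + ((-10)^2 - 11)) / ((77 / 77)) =2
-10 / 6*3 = -5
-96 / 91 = -1.05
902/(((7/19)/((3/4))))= 25707/14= 1836.21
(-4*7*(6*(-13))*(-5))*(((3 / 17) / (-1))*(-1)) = -32760 / 17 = -1927.06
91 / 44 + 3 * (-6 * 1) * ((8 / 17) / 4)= -37 / 748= -0.05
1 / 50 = 0.02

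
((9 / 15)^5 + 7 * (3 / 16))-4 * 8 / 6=-591461 / 150000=-3.94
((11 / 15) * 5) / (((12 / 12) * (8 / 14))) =77 / 12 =6.42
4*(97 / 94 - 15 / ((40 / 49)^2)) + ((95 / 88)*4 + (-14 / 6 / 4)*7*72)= -15534471 / 41360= -375.59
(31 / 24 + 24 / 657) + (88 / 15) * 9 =474163 / 8760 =54.13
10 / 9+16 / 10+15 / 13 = 2261 / 585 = 3.86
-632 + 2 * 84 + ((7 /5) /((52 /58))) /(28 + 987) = -301599 /650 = -464.00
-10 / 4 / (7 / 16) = -40 / 7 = -5.71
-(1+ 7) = -8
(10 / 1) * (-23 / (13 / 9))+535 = 4885 / 13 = 375.77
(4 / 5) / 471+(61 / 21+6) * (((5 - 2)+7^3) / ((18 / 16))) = 406328812 / 148365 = 2738.71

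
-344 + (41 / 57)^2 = -1115975 / 3249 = -343.48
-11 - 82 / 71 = -12.15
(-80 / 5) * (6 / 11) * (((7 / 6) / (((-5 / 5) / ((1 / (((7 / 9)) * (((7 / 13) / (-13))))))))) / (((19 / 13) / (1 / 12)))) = -26364 / 1463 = -18.02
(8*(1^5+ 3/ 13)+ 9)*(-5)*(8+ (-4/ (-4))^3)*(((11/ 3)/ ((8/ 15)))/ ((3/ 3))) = -606375/ 104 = -5830.53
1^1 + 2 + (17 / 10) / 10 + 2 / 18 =3.28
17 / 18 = 0.94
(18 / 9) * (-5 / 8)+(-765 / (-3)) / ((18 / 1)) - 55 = -505 / 12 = -42.08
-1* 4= -4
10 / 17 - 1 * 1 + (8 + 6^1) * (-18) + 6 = -246.41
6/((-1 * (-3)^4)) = -2/27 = -0.07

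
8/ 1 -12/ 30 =38/ 5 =7.60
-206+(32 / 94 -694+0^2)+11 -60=-44587 / 47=-948.66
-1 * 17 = -17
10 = 10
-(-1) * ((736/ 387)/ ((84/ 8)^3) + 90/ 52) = 161433403/ 93184182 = 1.73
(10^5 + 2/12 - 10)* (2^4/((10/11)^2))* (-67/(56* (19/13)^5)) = -1805865816331291/5199807900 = -347294.72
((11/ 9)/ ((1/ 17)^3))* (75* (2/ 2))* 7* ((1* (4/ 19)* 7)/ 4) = 66202675/ 57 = 1161450.44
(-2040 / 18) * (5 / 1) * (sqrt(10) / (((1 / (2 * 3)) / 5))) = -17000 * sqrt(10) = -53758.72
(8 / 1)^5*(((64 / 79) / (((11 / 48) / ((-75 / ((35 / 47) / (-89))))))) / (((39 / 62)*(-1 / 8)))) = -1044264926576640 / 79079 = -13205338036.35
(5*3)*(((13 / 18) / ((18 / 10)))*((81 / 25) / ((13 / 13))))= 39 / 2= 19.50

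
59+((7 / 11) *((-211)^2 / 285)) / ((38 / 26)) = 7565746 / 59565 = 127.02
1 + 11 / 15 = 26 / 15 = 1.73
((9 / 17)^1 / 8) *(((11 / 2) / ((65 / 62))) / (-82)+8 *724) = 277839171 / 724880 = 383.29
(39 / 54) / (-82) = -13 / 1476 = -0.01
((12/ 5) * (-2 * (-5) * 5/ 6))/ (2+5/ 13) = 8.39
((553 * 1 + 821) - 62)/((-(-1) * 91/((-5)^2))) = 32800/91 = 360.44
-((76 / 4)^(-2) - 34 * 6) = 73643 / 361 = 204.00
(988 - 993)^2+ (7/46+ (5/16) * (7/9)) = 84109/3312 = 25.40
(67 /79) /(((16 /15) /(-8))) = -6.36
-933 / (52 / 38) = -681.81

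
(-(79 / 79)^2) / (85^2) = -1 / 7225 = -0.00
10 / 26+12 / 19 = 251 / 247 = 1.02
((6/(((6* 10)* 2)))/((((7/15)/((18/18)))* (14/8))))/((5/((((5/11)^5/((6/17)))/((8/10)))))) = 53125/63131992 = 0.00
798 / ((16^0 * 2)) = 399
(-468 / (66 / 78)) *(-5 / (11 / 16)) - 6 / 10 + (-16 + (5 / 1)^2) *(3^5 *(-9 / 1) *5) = -57107838 / 605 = -94393.12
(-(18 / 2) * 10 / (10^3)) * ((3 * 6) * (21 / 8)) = -1701 / 400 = -4.25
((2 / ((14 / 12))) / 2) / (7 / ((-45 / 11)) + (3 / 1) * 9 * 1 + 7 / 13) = 3510 / 105763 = 0.03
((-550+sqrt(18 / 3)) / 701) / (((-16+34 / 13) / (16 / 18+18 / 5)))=144430 / 548883 - 1313*sqrt(6) / 2744415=0.26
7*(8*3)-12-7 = 149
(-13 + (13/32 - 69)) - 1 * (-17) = -2067/32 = -64.59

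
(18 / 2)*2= 18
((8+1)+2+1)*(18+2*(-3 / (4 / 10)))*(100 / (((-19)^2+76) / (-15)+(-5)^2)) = -27000 / 31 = -870.97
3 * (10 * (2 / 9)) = 20 / 3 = 6.67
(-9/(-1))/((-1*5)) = -9/5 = -1.80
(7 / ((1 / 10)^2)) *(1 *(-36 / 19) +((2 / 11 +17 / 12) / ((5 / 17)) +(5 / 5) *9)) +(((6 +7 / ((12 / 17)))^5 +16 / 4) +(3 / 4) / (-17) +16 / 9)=910920255496415 / 884100096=1030336.11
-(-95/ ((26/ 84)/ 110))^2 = -192633210000/ 169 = -1139841479.29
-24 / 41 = -0.59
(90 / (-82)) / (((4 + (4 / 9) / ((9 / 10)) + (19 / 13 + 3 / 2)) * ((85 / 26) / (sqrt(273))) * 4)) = -0.19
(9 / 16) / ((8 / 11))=99 / 128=0.77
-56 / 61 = -0.92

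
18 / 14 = 9 / 7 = 1.29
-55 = -55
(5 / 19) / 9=5 / 171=0.03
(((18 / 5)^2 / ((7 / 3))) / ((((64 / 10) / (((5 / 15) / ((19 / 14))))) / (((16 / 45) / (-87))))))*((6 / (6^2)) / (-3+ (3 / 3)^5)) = 1 / 13775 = 0.00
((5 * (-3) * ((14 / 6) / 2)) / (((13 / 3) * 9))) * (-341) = 11935 / 78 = 153.01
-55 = -55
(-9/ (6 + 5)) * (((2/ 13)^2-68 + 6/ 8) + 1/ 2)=405963/ 7436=54.59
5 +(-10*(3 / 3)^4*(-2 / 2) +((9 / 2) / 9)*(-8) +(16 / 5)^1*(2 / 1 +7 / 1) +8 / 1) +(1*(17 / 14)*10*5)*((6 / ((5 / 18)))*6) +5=277248 / 35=7921.37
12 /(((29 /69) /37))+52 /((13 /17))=32608 /29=1124.41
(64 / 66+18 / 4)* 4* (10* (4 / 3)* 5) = 1458.59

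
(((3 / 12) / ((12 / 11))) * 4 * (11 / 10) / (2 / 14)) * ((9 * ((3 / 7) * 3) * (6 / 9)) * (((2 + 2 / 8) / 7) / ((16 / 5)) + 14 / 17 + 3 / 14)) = 9440541 / 152320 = 61.98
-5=-5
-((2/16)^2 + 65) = -4161/64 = -65.02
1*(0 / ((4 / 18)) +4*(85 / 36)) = 85 / 9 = 9.44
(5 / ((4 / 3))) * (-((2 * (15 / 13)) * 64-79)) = -13395 / 52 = -257.60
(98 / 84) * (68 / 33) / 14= 17 / 99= 0.17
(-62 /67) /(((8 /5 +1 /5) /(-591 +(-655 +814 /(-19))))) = 7591280 /11457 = 662.59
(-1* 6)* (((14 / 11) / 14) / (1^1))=-6 / 11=-0.55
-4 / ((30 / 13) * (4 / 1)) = -13 / 30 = -0.43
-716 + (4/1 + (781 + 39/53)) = 3696/53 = 69.74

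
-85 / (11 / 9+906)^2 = -0.00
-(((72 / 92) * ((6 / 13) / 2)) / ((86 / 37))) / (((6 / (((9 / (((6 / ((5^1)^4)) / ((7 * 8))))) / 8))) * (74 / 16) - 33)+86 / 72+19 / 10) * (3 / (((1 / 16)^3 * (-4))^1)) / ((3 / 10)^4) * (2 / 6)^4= -6630400000000 / 544945629267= -12.17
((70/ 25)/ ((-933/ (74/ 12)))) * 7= -1813/ 13995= -0.13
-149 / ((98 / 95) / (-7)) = 14155 / 14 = 1011.07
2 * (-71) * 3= -426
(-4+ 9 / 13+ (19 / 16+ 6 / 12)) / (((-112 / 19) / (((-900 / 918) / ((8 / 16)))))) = -160075 / 297024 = -0.54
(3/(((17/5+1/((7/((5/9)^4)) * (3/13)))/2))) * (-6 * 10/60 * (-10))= 20667150/1191451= 17.35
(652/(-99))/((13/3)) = -1.52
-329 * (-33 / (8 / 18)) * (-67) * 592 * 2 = -1937844216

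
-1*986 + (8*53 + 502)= -60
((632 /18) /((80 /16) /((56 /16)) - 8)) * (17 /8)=-11.35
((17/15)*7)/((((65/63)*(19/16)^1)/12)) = 77.70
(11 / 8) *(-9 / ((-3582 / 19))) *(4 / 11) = 0.02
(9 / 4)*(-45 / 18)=-45 / 8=-5.62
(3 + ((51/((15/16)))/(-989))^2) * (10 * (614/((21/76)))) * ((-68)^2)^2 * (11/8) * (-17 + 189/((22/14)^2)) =18850588237985068525568/161389965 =116801489101166.04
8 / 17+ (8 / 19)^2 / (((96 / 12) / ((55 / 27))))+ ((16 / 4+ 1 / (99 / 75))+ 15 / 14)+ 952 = 24454701685 / 25517646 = 958.34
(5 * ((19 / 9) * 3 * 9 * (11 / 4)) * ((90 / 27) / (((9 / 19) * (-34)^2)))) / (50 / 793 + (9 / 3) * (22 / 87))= 2283027175 / 393187968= 5.81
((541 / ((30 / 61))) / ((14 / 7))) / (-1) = -33001 / 60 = -550.02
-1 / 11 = -0.09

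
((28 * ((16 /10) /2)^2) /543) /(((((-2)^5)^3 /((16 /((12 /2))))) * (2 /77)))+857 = 4467369061 /5212800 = 857.00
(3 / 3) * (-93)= -93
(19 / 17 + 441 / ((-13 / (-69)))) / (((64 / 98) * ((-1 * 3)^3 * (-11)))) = 6339865 / 525096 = 12.07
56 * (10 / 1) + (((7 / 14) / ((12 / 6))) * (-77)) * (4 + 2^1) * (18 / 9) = 329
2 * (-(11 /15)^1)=-22 /15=-1.47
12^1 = 12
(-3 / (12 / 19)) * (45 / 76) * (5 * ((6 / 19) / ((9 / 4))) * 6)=-225 / 19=-11.84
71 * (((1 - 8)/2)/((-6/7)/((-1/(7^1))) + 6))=-497/24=-20.71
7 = 7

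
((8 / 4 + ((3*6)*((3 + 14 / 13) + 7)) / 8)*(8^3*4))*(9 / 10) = 645120 / 13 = 49624.62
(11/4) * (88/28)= 121/14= 8.64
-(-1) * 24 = 24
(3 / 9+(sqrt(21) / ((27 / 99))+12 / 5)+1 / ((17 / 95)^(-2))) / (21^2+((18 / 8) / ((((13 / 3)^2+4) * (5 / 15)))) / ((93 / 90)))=190324624 / 30371408325+27962 * sqrt(21) / 3365253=0.04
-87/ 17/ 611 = -87/ 10387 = -0.01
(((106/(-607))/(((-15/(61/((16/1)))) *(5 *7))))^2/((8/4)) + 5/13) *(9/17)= 64994539479757/319194737680000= 0.20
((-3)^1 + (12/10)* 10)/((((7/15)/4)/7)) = 540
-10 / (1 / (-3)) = 30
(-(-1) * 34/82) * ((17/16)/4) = 289/2624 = 0.11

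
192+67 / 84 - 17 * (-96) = 153283 / 84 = 1824.80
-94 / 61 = -1.54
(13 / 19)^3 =2197 / 6859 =0.32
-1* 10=-10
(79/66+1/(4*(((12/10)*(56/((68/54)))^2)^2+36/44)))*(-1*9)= -6812684538092251/632401072910156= -10.77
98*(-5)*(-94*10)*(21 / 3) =3224200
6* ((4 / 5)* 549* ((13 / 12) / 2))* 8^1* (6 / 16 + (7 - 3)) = 49959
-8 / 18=-4 / 9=-0.44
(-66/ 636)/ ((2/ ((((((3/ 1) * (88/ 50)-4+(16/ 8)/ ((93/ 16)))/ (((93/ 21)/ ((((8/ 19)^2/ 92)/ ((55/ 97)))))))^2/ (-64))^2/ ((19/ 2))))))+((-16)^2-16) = 240.00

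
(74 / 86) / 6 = 0.14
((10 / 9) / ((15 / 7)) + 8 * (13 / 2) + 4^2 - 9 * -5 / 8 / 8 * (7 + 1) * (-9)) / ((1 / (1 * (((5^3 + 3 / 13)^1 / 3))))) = 1573055 / 2106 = 746.94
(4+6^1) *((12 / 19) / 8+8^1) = 1535 / 19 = 80.79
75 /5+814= 829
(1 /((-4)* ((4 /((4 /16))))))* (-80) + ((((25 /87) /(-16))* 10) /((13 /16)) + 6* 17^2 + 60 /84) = 54967517 /31668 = 1735.74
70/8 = 35/4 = 8.75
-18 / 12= -1.50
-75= -75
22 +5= 27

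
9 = 9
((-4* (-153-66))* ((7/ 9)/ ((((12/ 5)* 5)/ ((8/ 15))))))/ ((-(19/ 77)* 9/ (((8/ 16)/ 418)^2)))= -3577/ 183341070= -0.00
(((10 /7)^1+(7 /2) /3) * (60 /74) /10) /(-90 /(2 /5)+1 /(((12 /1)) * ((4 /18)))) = -0.00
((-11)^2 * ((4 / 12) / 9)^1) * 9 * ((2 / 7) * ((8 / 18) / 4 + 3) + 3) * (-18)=-8470 / 3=-2823.33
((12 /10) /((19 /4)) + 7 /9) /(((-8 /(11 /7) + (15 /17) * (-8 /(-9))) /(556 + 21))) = -95059019 /688560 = -138.05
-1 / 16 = -0.06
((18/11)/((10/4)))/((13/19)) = 684/715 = 0.96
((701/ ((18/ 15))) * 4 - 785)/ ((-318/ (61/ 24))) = -283955/ 22896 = -12.40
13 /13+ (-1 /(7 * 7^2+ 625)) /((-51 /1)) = 49369 /49368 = 1.00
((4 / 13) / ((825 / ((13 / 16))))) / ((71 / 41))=41 / 234300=0.00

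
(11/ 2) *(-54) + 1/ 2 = -593/ 2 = -296.50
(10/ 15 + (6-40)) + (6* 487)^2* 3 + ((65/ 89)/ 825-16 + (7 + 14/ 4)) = 752289440731/ 29370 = 25614213.17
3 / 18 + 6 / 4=5 / 3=1.67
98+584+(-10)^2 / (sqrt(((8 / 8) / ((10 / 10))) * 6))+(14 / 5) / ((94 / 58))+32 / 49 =50 * sqrt(6) / 3+7880644 / 11515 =725.21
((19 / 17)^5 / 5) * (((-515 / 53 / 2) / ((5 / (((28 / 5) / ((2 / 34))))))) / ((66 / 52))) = -92833903708 / 3651955725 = -25.42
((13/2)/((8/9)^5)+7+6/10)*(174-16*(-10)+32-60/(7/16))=724167279/163840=4419.97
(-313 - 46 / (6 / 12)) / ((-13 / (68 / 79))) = 27540 / 1027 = 26.82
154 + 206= 360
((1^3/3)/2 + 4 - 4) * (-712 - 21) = -733/6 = -122.17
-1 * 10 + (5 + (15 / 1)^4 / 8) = 50585 / 8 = 6323.12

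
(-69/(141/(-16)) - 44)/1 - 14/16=-13929/376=-37.05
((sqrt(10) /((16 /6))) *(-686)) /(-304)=1029 *sqrt(10) /1216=2.68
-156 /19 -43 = -51.21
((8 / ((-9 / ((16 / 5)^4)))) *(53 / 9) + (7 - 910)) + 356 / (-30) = -74102389 / 50625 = -1463.75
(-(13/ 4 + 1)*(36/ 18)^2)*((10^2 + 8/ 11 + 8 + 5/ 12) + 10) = -2025.45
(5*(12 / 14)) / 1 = 30 / 7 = 4.29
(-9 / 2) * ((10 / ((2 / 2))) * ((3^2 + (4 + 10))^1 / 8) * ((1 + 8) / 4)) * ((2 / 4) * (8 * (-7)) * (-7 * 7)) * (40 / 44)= -15975225 / 44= -363073.30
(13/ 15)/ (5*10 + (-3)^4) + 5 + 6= 21628/ 1965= 11.01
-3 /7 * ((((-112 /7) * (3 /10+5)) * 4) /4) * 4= 5088 /35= 145.37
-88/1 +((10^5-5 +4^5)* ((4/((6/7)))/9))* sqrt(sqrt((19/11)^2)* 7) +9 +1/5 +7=-359/5 +471422* sqrt(1463)/99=182064.63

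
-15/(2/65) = -487.50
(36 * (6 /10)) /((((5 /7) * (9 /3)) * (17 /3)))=756 /425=1.78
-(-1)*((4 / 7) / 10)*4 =8 / 35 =0.23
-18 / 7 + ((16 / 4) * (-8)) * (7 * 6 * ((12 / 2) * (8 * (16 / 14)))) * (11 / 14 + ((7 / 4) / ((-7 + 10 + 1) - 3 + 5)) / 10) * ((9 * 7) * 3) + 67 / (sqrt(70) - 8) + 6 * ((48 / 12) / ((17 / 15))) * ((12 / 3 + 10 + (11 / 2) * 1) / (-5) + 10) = -20268349526 / 1785 + 67 * sqrt(70) / 6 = -11354724.23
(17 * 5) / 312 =85 / 312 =0.27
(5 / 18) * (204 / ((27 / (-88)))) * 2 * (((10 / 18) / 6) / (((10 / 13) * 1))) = -44.46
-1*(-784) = 784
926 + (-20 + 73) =979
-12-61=-73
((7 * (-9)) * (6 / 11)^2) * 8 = -18144 / 121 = -149.95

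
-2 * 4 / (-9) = 0.89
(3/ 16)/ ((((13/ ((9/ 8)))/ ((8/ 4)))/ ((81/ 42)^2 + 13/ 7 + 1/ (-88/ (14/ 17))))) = 26487/ 146608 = 0.18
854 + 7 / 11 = 9401 / 11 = 854.64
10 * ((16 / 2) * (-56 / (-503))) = 4480 / 503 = 8.91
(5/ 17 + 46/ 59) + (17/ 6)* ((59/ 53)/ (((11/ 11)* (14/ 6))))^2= 474542307/ 276107846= 1.72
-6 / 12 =-1 / 2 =-0.50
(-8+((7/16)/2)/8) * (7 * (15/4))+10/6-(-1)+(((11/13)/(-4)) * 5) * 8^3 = -29878279/39936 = -748.15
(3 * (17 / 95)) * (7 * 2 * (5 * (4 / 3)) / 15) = 952 / 285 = 3.34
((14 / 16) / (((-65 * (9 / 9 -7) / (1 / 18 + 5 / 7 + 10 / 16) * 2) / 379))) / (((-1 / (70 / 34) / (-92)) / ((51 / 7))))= 6128051 / 7488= 818.38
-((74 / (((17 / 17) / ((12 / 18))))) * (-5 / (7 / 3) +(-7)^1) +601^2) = -7575749 / 21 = -360749.95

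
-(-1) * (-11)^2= 121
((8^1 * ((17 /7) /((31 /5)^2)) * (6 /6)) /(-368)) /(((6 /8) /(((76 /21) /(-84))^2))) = -306850 /90270884403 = -0.00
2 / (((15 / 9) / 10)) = 12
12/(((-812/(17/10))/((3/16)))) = -153/32480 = -0.00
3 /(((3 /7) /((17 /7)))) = 17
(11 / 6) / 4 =11 / 24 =0.46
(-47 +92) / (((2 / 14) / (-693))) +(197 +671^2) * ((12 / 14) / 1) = 1174563 / 7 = 167794.71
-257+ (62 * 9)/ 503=-128713/ 503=-255.89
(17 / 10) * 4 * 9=306 / 5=61.20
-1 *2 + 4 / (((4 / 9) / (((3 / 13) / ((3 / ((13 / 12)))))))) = -5 / 4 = -1.25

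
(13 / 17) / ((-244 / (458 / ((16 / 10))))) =-14885 / 16592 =-0.90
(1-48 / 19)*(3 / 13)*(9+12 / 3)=-87 / 19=-4.58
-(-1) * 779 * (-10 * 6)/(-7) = 6677.14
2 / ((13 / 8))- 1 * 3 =-23 / 13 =-1.77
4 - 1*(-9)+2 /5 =67 /5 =13.40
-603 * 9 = -5427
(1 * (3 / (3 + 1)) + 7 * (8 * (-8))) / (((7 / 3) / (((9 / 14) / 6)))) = -16101 / 784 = -20.54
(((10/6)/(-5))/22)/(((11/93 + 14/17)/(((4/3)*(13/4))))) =-0.07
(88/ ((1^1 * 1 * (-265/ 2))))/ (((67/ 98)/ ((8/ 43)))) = -137984/ 763465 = -0.18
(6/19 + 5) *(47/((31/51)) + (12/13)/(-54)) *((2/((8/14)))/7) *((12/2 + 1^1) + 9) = 226552696/68913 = 3287.52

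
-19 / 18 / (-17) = 0.06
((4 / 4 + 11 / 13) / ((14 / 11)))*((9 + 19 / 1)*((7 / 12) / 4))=77 / 13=5.92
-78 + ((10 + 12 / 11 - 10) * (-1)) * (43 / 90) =-78.52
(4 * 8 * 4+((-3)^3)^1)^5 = 10510100501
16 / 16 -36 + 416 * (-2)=-867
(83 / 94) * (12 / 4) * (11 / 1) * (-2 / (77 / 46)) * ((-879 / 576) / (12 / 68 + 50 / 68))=9508729 / 163184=58.27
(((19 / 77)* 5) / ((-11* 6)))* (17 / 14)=-1615 / 71148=-0.02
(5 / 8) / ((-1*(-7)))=5 / 56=0.09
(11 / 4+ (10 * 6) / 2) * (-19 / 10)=-2489 / 40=-62.22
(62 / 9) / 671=62 / 6039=0.01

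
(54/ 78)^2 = 81/ 169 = 0.48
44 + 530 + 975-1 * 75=1474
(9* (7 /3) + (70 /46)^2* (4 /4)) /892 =6167 /235934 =0.03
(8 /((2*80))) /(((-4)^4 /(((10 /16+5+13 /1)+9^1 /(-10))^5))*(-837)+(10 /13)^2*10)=30277351345710781 /3508956391986980000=0.01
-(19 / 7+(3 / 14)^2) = -541 / 196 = -2.76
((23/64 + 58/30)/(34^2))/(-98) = -2201/108756480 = -0.00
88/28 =22/7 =3.14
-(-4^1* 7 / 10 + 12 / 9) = 22 / 15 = 1.47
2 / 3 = 0.67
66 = 66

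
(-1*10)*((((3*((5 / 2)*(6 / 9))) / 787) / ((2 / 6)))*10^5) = -15000000 / 787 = -19059.72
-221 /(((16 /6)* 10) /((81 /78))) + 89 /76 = -22603 /3040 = -7.44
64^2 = 4096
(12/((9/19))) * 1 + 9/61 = 4663/183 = 25.48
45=45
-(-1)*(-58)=-58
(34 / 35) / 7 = 34 / 245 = 0.14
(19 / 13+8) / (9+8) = 123 / 221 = 0.56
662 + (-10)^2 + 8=770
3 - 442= -439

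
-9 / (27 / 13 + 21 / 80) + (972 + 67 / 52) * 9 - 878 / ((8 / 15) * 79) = 7275280704 / 832897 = 8734.91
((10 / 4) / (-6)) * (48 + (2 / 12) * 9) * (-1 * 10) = 825 / 4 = 206.25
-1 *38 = -38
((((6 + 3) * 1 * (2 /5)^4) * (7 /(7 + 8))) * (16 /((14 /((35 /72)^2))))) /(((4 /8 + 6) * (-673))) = -196 /29527875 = -0.00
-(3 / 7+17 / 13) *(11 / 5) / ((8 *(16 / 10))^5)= -543125 / 48855252992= -0.00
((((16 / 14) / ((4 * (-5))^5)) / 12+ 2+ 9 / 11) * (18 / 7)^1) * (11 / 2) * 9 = 28123199703 / 78400000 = 358.71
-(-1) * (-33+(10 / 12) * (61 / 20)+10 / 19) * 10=-68245 / 228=-299.32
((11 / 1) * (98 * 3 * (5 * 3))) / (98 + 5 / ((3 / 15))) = 16170 / 41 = 394.39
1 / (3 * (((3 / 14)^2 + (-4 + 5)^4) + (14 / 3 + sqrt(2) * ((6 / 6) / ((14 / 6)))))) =658364 / 11155873 - 49392 * sqrt(2) / 11155873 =0.05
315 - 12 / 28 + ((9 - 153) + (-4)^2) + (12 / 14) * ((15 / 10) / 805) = 186.57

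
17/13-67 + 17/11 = -64.15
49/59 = 0.83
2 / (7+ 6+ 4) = 2 / 17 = 0.12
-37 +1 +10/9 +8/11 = -3382/99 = -34.16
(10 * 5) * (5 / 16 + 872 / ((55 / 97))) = 76910.17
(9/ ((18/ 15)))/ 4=15/ 8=1.88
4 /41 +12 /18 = 0.76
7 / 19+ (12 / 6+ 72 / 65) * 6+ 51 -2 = 68.01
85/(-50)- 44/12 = -161/30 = -5.37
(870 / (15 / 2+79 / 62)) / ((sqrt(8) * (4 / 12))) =40455 * sqrt(2) / 544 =105.17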